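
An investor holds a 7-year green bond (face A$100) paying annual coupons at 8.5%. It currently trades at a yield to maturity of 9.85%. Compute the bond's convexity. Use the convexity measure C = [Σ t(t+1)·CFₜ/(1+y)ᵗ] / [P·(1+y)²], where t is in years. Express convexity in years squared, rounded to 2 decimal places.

With y = 0.0985:
  t   CF        PV=CF/(1+0.0985)^t    t·PV        t(t+1)·PV
  1         8.50         7.7378         7.7378          15.4756
  2         8.50         7.0440        14.0880          42.2639
  3         8.50         6.4124        19.2371          76.9485
  4         8.50         5.8374        23.3496         116.7478
  5         8.50         5.3140        26.5698         159.4189
  6         8.50         4.8375        29.0248         203.1739
  7       108.50        56.2120       393.4842       3,147.8740
  Σ                     93.3950       513.4914       3,761.9026
P = 93.3950.
Convexity = Σ t(t+1)·PV / [P·(1+y)²] = 3,761.9026 / (93.3950 × 1.206702) = 33.37979.

33.38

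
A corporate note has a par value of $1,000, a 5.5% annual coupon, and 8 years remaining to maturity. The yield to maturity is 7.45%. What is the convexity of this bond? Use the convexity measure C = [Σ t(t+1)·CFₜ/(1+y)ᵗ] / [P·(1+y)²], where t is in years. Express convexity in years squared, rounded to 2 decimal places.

With y = 0.0745:
  t   CF        PV=CF/(1+0.0745)^t    t·PV        t(t+1)·PV
  1        55.00        51.1866        51.1866         102.3732
  2        55.00        47.6376        95.2752         285.8256
  3        55.00        44.3347       133.0040         532.0160
  4        55.00        41.2607       165.0430         825.2148
  5        55.00        38.3999       191.9997       1,151.9983
  6        55.00        35.7375       214.4250       1,500.9750
  7        55.00        33.2597       232.8176       1,862.5407
  8     1,055.00       593.7466     4,749.9724      42,749.7518
  Σ                    885.5633     5,833.7235      49,010.6954
P = 885.5633.
Convexity = Σ t(t+1)·PV / [P·(1+y)²] = 49,010.6954 / (885.5633 × 1.154550) = 47.93563.

47.94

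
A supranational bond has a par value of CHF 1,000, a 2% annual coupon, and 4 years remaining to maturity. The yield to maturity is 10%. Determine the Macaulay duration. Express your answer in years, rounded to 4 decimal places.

3.8625 years

Periodic yield y = 0.1. Discount each cash flow and weight by its year:
  t   CF        PV=CF/(1+0.1)^t    t·PV
  1        20.00        18.1818        18.1818
  2        20.00        16.5289        33.0579
  3        20.00        15.0263        45.0789
  4     1,020.00       696.6737     2,786.6949
  Σ                    746.4108     2,883.0135
Price P = Σ PV = 746.4108.
Macaulay duration = Σ(t·PV) / P = 2,883.0135 / 746.4108 = 3.86250 years.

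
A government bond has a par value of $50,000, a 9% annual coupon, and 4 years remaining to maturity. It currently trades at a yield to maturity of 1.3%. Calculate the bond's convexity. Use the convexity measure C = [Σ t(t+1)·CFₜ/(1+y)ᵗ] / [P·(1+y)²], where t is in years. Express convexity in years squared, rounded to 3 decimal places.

With y = 0.013:
  t   CF        PV=CF/(1+0.013)^t    t·PV        t(t+1)·PV
  1     4,500.00     4,442.2507     4,442.2507       8,884.5015
  2     4,500.00     4,385.2426     8,770.4852      26,311.4555
  3     4,500.00     4,328.9660    12,986.8981      51,947.5923
  4    54,500.00    51,755.7636   207,023.0546   1,035,115.2728
  Σ                 64,912.2230   233,222.6886   1,122,258.8221
P = 64,912.2230.
Convexity = Σ t(t+1)·PV / [P·(1+y)²] = 1,122,258.8221 / (64,912.2230 × 1.026169) = 16.84797.

16.848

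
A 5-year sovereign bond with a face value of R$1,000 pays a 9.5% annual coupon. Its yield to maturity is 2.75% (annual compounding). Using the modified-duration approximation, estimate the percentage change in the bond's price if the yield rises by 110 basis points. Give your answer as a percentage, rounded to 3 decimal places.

Periodic yield y = 0.0275. Modified duration first:
  t   CF        PV=CF/(1+0.0275)^t    t·PV
  1        95.00        92.4574        92.4574
  2        95.00        89.9829       179.9658
  3        95.00        87.5746       262.7238
  4        95.00        85.2307       340.9230
  5     1,095.00       956.1036     4,780.5181
  Σ                  1,311.3493     5,656.5881
P = 1,311.3493; D_Mac = 4.31356 yrs; D_mod = 4.31356/(1+0.0275) = 4.19812 yrs.
ΔP/P ≈ -D_mod · Δy = -4.19812 × (+0.011) = -0.046179 = -4.6179%.

-4.618%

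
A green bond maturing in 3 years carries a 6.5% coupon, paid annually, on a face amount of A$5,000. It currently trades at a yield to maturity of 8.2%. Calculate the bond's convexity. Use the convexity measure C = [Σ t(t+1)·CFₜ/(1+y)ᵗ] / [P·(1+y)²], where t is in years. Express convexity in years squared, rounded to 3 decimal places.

With y = 0.082:
  t   CF        PV=CF/(1+0.082)^t    t·PV        t(t+1)·PV
  1       325.00       300.3697       300.3697         600.7394
  2       325.00       277.6060       555.2120       1,665.6360
  3     5,325.00     4,203.7592    12,611.2776      50,445.1103
  Σ                  4,781.7349    13,466.8592      52,711.4856
P = 4,781.7349.
Convexity = Σ t(t+1)·PV / [P·(1+y)²] = 52,711.4856 / (4,781.7349 × 1.170724) = 9.41597.

9.416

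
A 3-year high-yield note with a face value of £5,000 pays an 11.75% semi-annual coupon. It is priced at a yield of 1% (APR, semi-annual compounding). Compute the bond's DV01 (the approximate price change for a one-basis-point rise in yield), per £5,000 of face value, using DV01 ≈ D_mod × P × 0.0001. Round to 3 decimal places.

Periodic yield y = 0.005.
  t   CF        PV=CF/(1+0.005)^t    t·PV
  1       293.75       292.2886       292.2886
  2       293.75       290.8344       581.6688
  3       293.75       289.3874       868.1623
  4       293.75       287.9477     1,151.7908
  5       293.75       286.5151     1,432.5757
  6     5,293.75     5,137.6801    30,826.0805
  Σ                  6,584.6533    35,152.5666
P = 6,584.6533; D_Mac = 5.33856 half-year periods = 2.66928 yrs; D_mod = 2.65600 yrs.
DV01 ≈ 2.65600 × 6,584.6533 × 0.0001 = 1.748884.

£1.749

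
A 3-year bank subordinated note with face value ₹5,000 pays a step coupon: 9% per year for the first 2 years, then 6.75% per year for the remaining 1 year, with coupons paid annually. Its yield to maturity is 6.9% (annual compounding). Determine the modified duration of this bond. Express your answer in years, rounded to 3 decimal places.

2.583 years

Periodic yield y = 0.069. First find Macaulay duration:
  t   CF        PV=CF/(1+0.069)^t    t·PV
  1       450.00       420.9542       420.9542
  2       450.00       393.7831       787.5663
  3     5,337.50     4,369.2286    13,107.6859
  Σ                  5,183.9659    14,316.2064
P = 5,183.9659; Macaulay duration = 14,316.2064 / 5,183.9659 = 2.76163 years.
Modified duration = D_Mac / (1 + y) = 2.76163 / 1.069 = 2.58338 years.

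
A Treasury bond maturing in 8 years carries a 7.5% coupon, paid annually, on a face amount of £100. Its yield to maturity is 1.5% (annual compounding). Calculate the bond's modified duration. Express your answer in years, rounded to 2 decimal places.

Periodic yield y = 0.015. First find Macaulay duration:
  t   CF        PV=CF/(1+0.015)^t    t·PV
  1         7.50         7.3892         7.3892
  2         7.50         7.2800        14.5599
  3         7.50         7.1724        21.5171
  4         7.50         7.0664        28.2655
  5         7.50         6.9620        34.8098
  6         7.50         6.8591        41.1544
  7         7.50         6.7577        47.3039
  8       107.50        95.4289       763.4316
  Σ                    144.9156       958.4314
P = 144.9156; Macaulay duration = 958.4314 / 144.9156 = 6.61372 years.
Modified duration = D_Mac / (1 + y) = 6.61372 / 1.015 = 6.51598 years.

6.52 years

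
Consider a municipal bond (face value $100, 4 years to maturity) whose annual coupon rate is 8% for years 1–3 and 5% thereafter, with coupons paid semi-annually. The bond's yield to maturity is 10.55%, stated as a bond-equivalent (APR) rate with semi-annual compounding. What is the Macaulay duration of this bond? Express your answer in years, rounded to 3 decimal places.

Periodic yield y = 0.05275. Discount each cash flow and weight by its period:
  t   CF        PV=CF/(1+0.05275)^t    t·PV
  1         4.00         3.7996         3.7996
  2         4.00         3.6092         7.2184
  3         4.00         3.4283        10.2850
  4         4.00         3.2566        13.0262
  5         4.00         3.0934        15.4669
  6         4.00         2.9384        17.6303
  7         2.50         1.7445        12.2113
  8       102.50        67.9394       543.5154
  Σ                     89.8093       623.1531
Price P = Σ PV = 89.8093.
Macaulay duration = Σ(t·PV) / P = 623.1531 / 89.8093 = 6.93862 half-year periods.
In years: 6.93862 / 2 = 3.46931 years.

3.469 years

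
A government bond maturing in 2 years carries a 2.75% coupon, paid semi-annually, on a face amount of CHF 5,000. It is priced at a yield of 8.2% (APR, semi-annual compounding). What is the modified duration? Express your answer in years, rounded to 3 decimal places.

Periodic yield y = 0.041. First find Macaulay duration:
  t   CF        PV=CF/(1+0.041)^t    t·PV
  1        68.75        66.0423        66.0423
  2        68.75        63.4412       126.8824
  3        68.75        60.9425       182.8276
  4     5,068.75     4,316.1642    17,264.6566
  Σ                  4,506.5901    17,640.4088
P = 4,506.5901; Macaulay duration = 17,640.4088 / 4,506.5901 = 3.91436 half-year periods = 1.95718 years.
Modified duration = D_Mac / (1 + y) = 1.95718 / 1.041 = 1.88010 years.

1.880 years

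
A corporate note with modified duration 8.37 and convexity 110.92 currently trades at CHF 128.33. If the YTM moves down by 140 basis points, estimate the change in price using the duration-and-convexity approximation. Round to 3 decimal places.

+CHF 16.433

Duration effect: -D_mod·Δy = -8.37 × (-0.014) = +0.117180
Convexity effect: ½·C·(Δy)² = 0.5 × 110.92 × (-0.014)² = +0.01087016
ΔP/P ≈ +0.117180 + 0.01087016 = +0.12805016
ΔP ≈ 128.33 × (+0.12805016) = +16.4326770328.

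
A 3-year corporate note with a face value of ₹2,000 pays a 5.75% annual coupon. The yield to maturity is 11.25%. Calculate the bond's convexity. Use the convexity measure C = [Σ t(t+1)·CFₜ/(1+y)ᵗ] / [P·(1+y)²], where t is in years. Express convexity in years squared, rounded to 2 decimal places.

With y = 0.1125:
  t   CF        PV=CF/(1+0.1125)^t    t·PV        t(t+1)·PV
  1       115.00       103.3708       103.3708         206.7416
  2       115.00        92.9176       185.8351         557.5054
  3     2,115.00     1,536.0675     4,608.2026      18,432.8105
  Σ                  1,732.3559     4,897.4085      19,197.0575
P = 1,732.3559.
Convexity = Σ t(t+1)·PV / [P·(1+y)²] = 19,197.0575 / (1,732.3559 × 1.237656) = 8.95360.

8.95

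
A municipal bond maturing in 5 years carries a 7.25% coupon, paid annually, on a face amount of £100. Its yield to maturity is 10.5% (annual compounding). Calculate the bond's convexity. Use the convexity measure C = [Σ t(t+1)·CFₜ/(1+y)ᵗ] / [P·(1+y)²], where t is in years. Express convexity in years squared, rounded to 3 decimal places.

20.173

With y = 0.105:
  t   CF        PV=CF/(1+0.105)^t    t·PV        t(t+1)·PV
  1         7.25         6.5611         6.5611          13.1222
  2         7.25         5.9376        11.8753          35.6258
  3         7.25         5.3734        16.1203          64.4811
  4         7.25         4.8628        19.4513          97.2566
  5       107.25        65.1007       325.5037       1,953.0221
  Σ                     87.8357       379.5116       2,163.5078
P = 87.8357.
Convexity = Σ t(t+1)·PV / [P·(1+y)²] = 2,163.5078 / (87.8357 × 1.221025) = 20.17264.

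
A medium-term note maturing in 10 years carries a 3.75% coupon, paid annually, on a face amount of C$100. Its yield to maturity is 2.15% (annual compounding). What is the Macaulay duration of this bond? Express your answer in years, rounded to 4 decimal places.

Periodic yield y = 0.0215. Discount each cash flow and weight by its year:
  t   CF        PV=CF/(1+0.0215)^t    t·PV
  1         3.75         3.6711         3.6711
  2         3.75         3.5938         7.1876
  3         3.75         3.5182        10.5545
  4         3.75         3.4441        13.7765
  5         3.75         3.3716        16.8581
  6         3.75         3.3007        19.8040
  7         3.75         3.2312        22.6183
  8         3.75         3.1632        25.3055
  9         3.75         3.0966        27.8695
  10      103.75        83.8696       838.6957
  Σ                    114.2600       986.3407
Price P = Σ PV = 114.2600.
Macaulay duration = Σ(t·PV) / P = 986.3407 / 114.2600 = 8.63242 years.

8.6324 years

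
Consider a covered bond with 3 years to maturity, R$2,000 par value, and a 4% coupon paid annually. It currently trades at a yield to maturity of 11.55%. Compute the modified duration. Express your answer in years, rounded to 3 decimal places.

Periodic yield y = 0.1155. First find Macaulay duration:
  t   CF        PV=CF/(1+0.1155)^t    t·PV
  1        80.00        71.7167        71.7167
  2        80.00        64.2911       128.5822
  3     2,080.00     1,498.4926     4,495.4779
  Σ                  1,634.5004     4,695.7768
P = 1,634.5004; Macaulay duration = 4,695.7768 / 1,634.5004 = 2.87291 years.
Modified duration = D_Mac / (1 + y) = 2.87291 / 1.1155 = 2.57545 years.

2.575 years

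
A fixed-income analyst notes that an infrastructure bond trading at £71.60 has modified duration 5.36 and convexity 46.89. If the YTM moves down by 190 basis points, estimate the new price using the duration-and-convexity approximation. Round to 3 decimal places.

Duration effect: -D_mod·Δy = -5.36 × (-0.019) = +0.101840
Convexity effect: ½·C·(Δy)² = 0.5 × 46.89 × (-0.019)² = +0.008463645
ΔP/P ≈ +0.101840 + 0.008463645 = +0.110303645
New price ≈ 71.60 × (1 + 0.110303645) = 79.497740982.

£79.498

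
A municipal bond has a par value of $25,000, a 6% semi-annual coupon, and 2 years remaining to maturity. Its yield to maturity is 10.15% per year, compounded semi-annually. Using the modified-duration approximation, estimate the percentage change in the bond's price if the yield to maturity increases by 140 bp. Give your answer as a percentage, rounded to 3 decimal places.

Periodic yield y = 0.05075. Modified duration first:
  t   CF        PV=CF/(1+0.05075)^t    t·PV
  1       750.00       713.7759       713.7759
  2       750.00       679.3013     1,358.6027
  3       750.00       646.4919     1,939.4756
  4    25,750.00    21,124.1693    84,496.6770
  Σ                 23,163.7383    88,508.5312
P = 23,163.7383; D_Mac = 3.82100 half-year periods = 1.91050 yrs; D_mod = 1.91050/(1+0.05075) = 1.81822 yrs.
ΔP/P ≈ -D_mod · Δy = -1.81822 × (+0.014) = -0.025455 = -2.5455%.

-2.546%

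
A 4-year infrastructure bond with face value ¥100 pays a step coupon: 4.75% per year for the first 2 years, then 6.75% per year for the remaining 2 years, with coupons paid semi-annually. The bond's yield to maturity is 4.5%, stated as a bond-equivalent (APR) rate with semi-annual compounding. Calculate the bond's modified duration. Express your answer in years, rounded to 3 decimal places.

3.596 years

Periodic yield y = 0.0225. First find Macaulay duration:
  t   CF        PV=CF/(1+0.0225)^t    t·PV
  1        2.375         2.3227         2.3227
  2        2.375         2.2716         4.5433
  3        2.375         2.2216         6.6649
  4        2.375         2.1728         8.6910
  5        3.375         3.0197        15.0983
  6        3.375         2.9532        17.7192
  7        3.375         2.8882        20.2176
  8      103.375        86.5185       692.1480
  Σ                    104.3683       767.4050
P = 104.3683; Macaulay duration = 767.4050 / 104.3683 = 7.35285 half-year periods = 3.67643 years.
Modified duration = D_Mac / (1 + y) = 3.67643 / 1.0225 = 3.59553 years.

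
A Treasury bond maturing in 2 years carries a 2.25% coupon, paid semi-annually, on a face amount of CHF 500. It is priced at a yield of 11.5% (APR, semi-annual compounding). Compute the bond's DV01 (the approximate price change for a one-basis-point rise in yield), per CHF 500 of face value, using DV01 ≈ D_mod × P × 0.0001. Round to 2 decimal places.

CHF 0.08

Periodic yield y = 0.0575.
  t   CF        PV=CF/(1+0.0575)^t    t·PV
  1        5.625         5.3191         5.3191
  2        5.625         5.0299        10.0599
  3        5.625         4.7564        14.2693
  4      505.625       404.3031     1,617.2123
  Σ                    419.4086     1,646.8606
P = 419.4086; D_Mac = 3.92663 half-year periods = 1.96331 yrs; D_mod = 1.85656 yrs.
DV01 ≈ 1.85656 × 419.4086 × 0.0001 = 0.077866.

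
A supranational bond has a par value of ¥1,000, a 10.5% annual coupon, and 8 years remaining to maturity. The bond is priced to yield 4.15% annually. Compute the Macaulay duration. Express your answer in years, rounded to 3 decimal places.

6.169 years

Periodic yield y = 0.0415. Discount each cash flow and weight by its year:
  t   CF        PV=CF/(1+0.0415)^t    t·PV
  1       105.00       100.8161       100.8161
  2       105.00        96.7990       193.5979
  3       105.00        92.9419       278.8257
  4       105.00        89.2385       356.9540
  5       105.00        85.6827       428.4133
  6       105.00        82.2685       493.6111
  7       105.00        78.9904       552.9329
  8     1,105.00       798.1566     6,385.2524
  Σ                  1,424.8936     8,790.4034
Price P = Σ PV = 1,424.8936.
Macaulay duration = Σ(t·PV) / P = 8,790.4034 / 1,424.8936 = 6.16916 years.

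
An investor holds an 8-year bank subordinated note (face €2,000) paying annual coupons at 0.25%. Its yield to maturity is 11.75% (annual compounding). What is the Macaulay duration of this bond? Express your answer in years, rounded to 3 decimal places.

Periodic yield y = 0.1175. Discount each cash flow and weight by its year:
  t   CF        PV=CF/(1+0.1175)^t    t·PV
  1         5.00         4.4743         4.4743
  2         5.00         4.0038         8.0076
  3         5.00         3.5828        10.7485
  4         5.00         3.2061        12.8245
  5         5.00         2.8690        14.3451
  6         5.00         2.5673        15.4041
  7         5.00         2.2974        16.0818
  8     2,005.00       824.3927     6,595.1414
  Σ                    847.3935     6,677.0273
Price P = Σ PV = 847.3935.
Macaulay duration = Σ(t·PV) / P = 6,677.0273 / 847.3935 = 7.87949 years.

7.879 years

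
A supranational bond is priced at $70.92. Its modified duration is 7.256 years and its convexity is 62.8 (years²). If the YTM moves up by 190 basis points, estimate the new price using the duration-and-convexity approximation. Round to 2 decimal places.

$61.95

Duration effect: -D_mod·Δy = -7.256 × (+0.019) = -0.137864
Convexity effect: ½·C·(Δy)² = 0.5 × 62.8 × (0.019)² = +0.0113354
ΔP/P ≈ -0.137864 + 0.0113354 = -0.1265286
New price ≈ 70.92 × (1 - 0.1265286) = 61.946591688.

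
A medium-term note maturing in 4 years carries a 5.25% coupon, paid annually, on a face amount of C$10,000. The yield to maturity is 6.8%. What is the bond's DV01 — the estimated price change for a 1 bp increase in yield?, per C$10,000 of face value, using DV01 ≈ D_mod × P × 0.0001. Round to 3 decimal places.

C$3.283

Periodic yield y = 0.068.
  t   CF        PV=CF/(1+0.068)^t    t·PV
  1       525.00       491.5730       491.5730
  2       525.00       460.2744       920.5488
  3       525.00       430.9685     1,292.9056
  4    10,525.00     8,089.7871    32,359.1485
  Σ                  9,472.6031    35,064.1758
P = 9,472.6031; D_Mac = 3.70164 yrs; D_mod = 3.46596 yrs.
DV01 ≈ 3.46596 × 9,472.6031 × 0.0001 = 3.283163.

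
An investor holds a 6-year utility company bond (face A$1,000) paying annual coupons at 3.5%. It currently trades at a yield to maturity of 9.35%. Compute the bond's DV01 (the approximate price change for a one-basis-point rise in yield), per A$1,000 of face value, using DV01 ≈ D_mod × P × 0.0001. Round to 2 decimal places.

A$0.37

Periodic yield y = 0.0935.
  t   CF        PV=CF/(1+0.0935)^t    t·PV
  1        35.00        32.0073        32.0073
  2        35.00        29.2705        58.5410
  3        35.00        26.7677        80.3032
  4        35.00        24.4790        97.9158
  5        35.00        22.3859       111.9294
  6     1,035.00       605.3794     3,632.2763
  Σ                    740.2898     4,012.9731
P = 740.2898; D_Mac = 5.42081 yrs; D_mod = 4.95731 yrs.
DV01 ≈ 4.95731 × 740.2898 × 0.0001 = 0.366984.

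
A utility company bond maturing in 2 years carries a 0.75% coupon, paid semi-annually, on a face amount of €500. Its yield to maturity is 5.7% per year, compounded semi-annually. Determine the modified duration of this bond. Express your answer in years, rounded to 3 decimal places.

1.933 years

Periodic yield y = 0.0285. First find Macaulay duration:
  t   CF        PV=CF/(1+0.0285)^t    t·PV
  1        1.875         1.8230         1.8230
  2        1.875         1.7725         3.5451
  3        1.875         1.7234         5.1702
  4      501.875       448.5165     1,794.0658
  Σ                    453.8354     1,804.6041
P = 453.8354; Macaulay duration = 1,804.6041 / 453.8354 = 3.97634 half-year periods = 1.98817 years.
Modified duration = D_Mac / (1 + y) = 1.98817 / 1.0285 = 1.93308 years.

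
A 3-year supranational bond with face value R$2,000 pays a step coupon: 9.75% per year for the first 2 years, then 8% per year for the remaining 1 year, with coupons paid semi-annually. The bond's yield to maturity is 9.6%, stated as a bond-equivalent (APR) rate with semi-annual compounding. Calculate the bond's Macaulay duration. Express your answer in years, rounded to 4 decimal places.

2.6720 years

Periodic yield y = 0.048. Discount each cash flow and weight by its period:
  t   CF        PV=CF/(1+0.048)^t    t·PV
  1        97.50        93.0344        93.0344
  2        97.50        88.7732       177.5465
  3        97.50        84.7073       254.1219
  4        97.50        80.8276       323.3103
  5        80.00        63.2825       316.4125
  6     2,080.00     1,569.9855     9,419.9129
  Σ                  1,980.6104    10,584.3383
Price P = Σ PV = 1,980.6104.
Macaulay duration = Σ(t·PV) / P = 10,584.3383 / 1,980.6104 = 5.34398 half-year periods.
In years: 5.34398 / 2 = 2.67199 years.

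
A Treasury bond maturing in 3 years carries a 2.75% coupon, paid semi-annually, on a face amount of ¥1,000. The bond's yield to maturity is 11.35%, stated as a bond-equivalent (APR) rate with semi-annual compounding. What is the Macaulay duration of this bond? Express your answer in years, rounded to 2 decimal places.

2.88 years

Periodic yield y = 0.05675. Discount each cash flow and weight by its period:
  t   CF        PV=CF/(1+0.05675)^t    t·PV
  1        13.75        13.0116        13.0116
  2        13.75        12.3128        24.6257
  3        13.75        11.6516        34.9548
  4        13.75        11.0259        44.1036
  5        13.75        10.4338        52.1689
  6     1,013.75       727.9429     4,367.6575
  Σ                    786.3786     4,536.5221
Price P = Σ PV = 786.3786.
Macaulay duration = Σ(t·PV) / P = 4,536.5221 / 786.3786 = 5.76888 half-year periods.
In years: 5.76888 / 2 = 2.88444 years.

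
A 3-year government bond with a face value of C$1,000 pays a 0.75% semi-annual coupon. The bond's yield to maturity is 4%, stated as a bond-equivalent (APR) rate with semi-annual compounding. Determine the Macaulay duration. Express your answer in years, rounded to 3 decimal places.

Periodic yield y = 0.02. Discount each cash flow and weight by its period:
  t   CF        PV=CF/(1+0.02)^t    t·PV
  1         3.75         3.6765         3.6765
  2         3.75         3.6044         7.2088
  3         3.75         3.5337        10.6011
  4         3.75         3.4644        13.8577
  5         3.75         3.3965        16.9825
  6     1,003.75       891.3013     5,347.8076
  Σ                    908.9767     5,400.1341
Price P = Σ PV = 908.9767.
Macaulay duration = Σ(t·PV) / P = 5,400.1341 / 908.9767 = 5.94089 half-year periods.
In years: 5.94089 / 2 = 2.97045 years.

2.970 years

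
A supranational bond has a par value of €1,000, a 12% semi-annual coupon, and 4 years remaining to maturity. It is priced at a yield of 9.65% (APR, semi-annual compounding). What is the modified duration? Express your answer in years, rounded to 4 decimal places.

Periodic yield y = 0.04825. First find Macaulay duration:
  t   CF        PV=CF/(1+0.04825)^t    t·PV
  1        60.00        57.2383        57.2383
  2        60.00        54.6036       109.2073
  3        60.00        52.0903       156.2708
  4        60.00        49.6926       198.7704
  5        60.00        47.4053       237.0265
  6        60.00        45.2233       271.3397
  7        60.00        43.1417       301.9918
  8     1,060.00       727.0879     5,816.7029
  Σ                  1,076.4829     7,148.5477
P = 1,076.4829; Macaulay duration = 7,148.5477 / 1,076.4829 = 6.64065 half-year periods = 3.32033 years.
Modified duration = D_Mac / (1 + y) = 3.32033 / 1.04825 = 3.16749 years.

3.1675 years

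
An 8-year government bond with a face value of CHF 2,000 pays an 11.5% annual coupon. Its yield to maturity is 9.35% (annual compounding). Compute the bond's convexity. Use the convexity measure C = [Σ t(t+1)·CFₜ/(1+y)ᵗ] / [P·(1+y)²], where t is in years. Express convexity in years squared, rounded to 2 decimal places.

With y = 0.0935:
  t   CF        PV=CF/(1+0.0935)^t    t·PV        t(t+1)·PV
  1       230.00       210.3338       210.3338         420.6676
  2       230.00       192.3491       384.6983       1,154.0949
  3       230.00       175.9023       527.7068       2,110.8274
  4       230.00       160.8617       643.4468       3,217.2342
  5       230.00       147.1072       735.5359       4,413.2157
  6       230.00       134.5288       807.1725       5,650.2076
  7       230.00       123.0258       861.1809       6,889.4468
  8     2,230.00     1,090.8237     8,726.5896      78,539.3062
  Σ                  2,234.9324    12,896.6647     102,395.0003
P = 2,234.9324.
Convexity = Σ t(t+1)·PV / [P·(1+y)²] = 102,395.0003 / (2,234.9324 × 1.195742) = 38.31570.

38.32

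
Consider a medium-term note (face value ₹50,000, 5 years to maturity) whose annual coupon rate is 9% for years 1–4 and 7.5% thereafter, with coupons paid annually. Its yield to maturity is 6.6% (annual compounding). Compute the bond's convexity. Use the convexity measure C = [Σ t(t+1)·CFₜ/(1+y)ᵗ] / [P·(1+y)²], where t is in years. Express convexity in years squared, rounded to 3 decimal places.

With y = 0.066:
  t   CF        PV=CF/(1+0.066)^t    t·PV        t(t+1)·PV
  1     4,500.00     4,221.3884     4,221.3884       8,442.7767
  2     4,500.00     3,960.0266     7,920.0532      23,760.1597
  3     4,500.00     3,714.8467    11,144.5402      44,578.1607
  4     4,500.00     3,484.8468    13,939.3873      69,696.9367
  5    53,750.00    39,047.4291   195,237.1456   1,171,422.8733
  Σ                 54,428.5377   232,462.5147   1,317,900.9072
P = 54,428.5377.
Convexity = Σ t(t+1)·PV / [P·(1+y)²] = 1,317,900.9072 / (54,428.5377 × 1.136356) = 21.30795.

21.308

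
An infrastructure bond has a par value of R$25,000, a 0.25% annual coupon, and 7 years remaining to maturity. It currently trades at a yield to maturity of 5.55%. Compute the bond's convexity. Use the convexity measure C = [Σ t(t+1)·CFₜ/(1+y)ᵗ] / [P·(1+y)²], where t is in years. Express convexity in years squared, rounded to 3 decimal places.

With y = 0.0555:
  t   CF        PV=CF/(1+0.0555)^t    t·PV        t(t+1)·PV
  1        62.50        59.2136        59.2136         118.4273
  2        62.50        56.1001       112.2002         336.6005
  3        62.50        53.1502       159.4507         637.8030
  4        62.50        50.3555       201.4221       1,007.1104
  5        62.50        47.7077       238.5387       1,431.2322
  6        62.50        45.1992       271.1951       1,898.3657
  7    25,062.50    17,171.8358   120,202.8504     961,622.8035
  Σ                 17,483.5622   121,244.8709     967,052.3426
P = 17,483.5622.
Convexity = Σ t(t+1)·PV / [P·(1+y)²] = 967,052.3426 / (17,483.5622 × 1.114080) = 49.64821.

49.648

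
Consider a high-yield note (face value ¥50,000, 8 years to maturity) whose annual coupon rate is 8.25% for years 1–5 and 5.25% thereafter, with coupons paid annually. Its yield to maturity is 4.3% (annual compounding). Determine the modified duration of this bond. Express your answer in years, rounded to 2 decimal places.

Periodic yield y = 0.043. First find Macaulay duration:
  t   CF        PV=CF/(1+0.043)^t    t·PV
  1     4,125.00     3,954.9377     3,954.9377
  2     4,125.00     3,791.8866     7,583.7731
  3     4,125.00     3,635.5576    10,906.6727
  4     4,125.00     3,485.6736    13,942.6945
  5     4,125.00     3,341.9690    16,709.8448
  6     2,625.00     2,039.0293    12,234.1755
  7     2,625.00     1,954.9657    13,684.7601
  8    52,625.00    37,576.6138   300,612.9105
  Σ                 59,780.6332   379,629.7689
P = 59,780.6332; Macaulay duration = 379,629.7689 / 59,780.6332 = 6.35038 years.
Modified duration = D_Mac / (1 + y) = 6.35038 / 1.043 = 6.08857 years.

6.09 years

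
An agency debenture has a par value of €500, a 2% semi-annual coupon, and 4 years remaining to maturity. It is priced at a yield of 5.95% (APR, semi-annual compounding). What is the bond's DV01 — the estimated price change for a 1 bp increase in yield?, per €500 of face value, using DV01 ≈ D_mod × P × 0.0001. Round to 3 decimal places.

€0.161

Periodic yield y = 0.02975.
  t   CF        PV=CF/(1+0.02975)^t    t·PV
  1         5.00         4.8555         4.8555
  2         5.00         4.7153         9.4305
  3         5.00         4.5790        13.7371
  4         5.00         4.4468        17.7870
  5         5.00         4.3183        21.5914
  6         5.00         4.1935        25.1611
  7         5.00         4.0724        28.5066
  8       505.00       399.4266     3,195.4127
  Σ                    430.6074     3,316.4821
P = 430.6074; D_Mac = 7.70187 half-year periods = 3.85094 yrs; D_mod = 3.73968 yrs.
DV01 ≈ 3.73968 × 430.6074 × 0.0001 = 0.161033.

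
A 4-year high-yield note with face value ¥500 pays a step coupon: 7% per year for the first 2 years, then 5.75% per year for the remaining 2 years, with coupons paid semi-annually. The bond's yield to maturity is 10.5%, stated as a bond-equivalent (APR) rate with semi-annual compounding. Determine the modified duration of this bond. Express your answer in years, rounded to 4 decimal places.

Periodic yield y = 0.0525. First find Macaulay duration:
  t   CF        PV=CF/(1+0.0525)^t    t·PV
  1       17.500        16.6271        16.6271
  2       17.500        15.7977        31.5954
  3       17.500        15.0097        45.0291
  4       17.500        14.2610        57.0440
  5       14.375        11.1301        55.6503
  6       14.375        10.5749        63.4492
  7       14.375        10.0474        70.3317
  8      514.375       341.5883     2,732.7066
  Σ                    435.0361     3,072.4333
P = 435.0361; Macaulay duration = 3,072.4333 / 435.0361 = 7.06248 half-year periods = 3.53124 years.
Modified duration = D_Mac / (1 + y) = 3.53124 / 1.0525 = 3.35510 years.

3.3551 years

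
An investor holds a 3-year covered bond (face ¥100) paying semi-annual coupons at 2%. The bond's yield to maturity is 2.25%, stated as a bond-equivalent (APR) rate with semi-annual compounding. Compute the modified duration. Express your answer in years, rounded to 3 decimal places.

2.894 years

Periodic yield y = 0.01125. First find Macaulay duration:
  t   CF        PV=CF/(1+0.01125)^t    t·PV
  1         1.00         0.9889         0.9889
  2         1.00         0.9779         1.9557
  3         1.00         0.9670         2.9010
  4         1.00         0.9562         3.8250
  5         1.00         0.9456         4.7280
  6       101.00        94.4431       566.6585
  Σ                     99.2787       581.0571
P = 99.2787; Macaulay duration = 581.0571 / 99.2787 = 5.85279 half-year periods = 2.92639 years.
Modified duration = D_Mac / (1 + y) = 2.92639 / 1.01125 = 2.89384 years.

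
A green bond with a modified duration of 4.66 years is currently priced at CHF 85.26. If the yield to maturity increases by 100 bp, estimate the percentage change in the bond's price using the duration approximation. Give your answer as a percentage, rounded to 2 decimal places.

Duration approximation: ΔP/P ≈ -D_mod · Δy = -4.66 × (+0.01) = -0.046600.
As a percentage: -4.6600%.

-4.66%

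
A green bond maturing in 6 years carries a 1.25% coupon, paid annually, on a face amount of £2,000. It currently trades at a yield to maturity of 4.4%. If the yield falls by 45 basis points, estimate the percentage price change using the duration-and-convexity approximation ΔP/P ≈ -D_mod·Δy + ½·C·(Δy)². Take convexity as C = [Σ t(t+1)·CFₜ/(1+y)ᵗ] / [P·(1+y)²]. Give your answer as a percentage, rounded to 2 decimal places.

With y = 0.044:
  t   CF        PV=CF/(1+0.044)^t    t·PV        t(t+1)·PV
  1        25.00        23.9464        23.9464          47.8927
  2        25.00        22.9371        45.8743         137.6228
  3        25.00        21.9704        65.9113         263.6451
  4        25.00        21.0445        84.1779         420.8894
  5        25.00        20.1575       100.7877         604.7262
  6     2,025.00     1,563.9470     9,383.6821      65,685.7746
  Σ                  1,674.0029     9,704.3796      67,160.5509
P = 1,674.0029; D_Mac = 5.79711 yrs; D_mod = 5.55279 yrs; C = 36.80926.
Duration effect: -5.55279 × (-0.0045) = +0.024988
Convexity effect: 0.5 × 36.80926 × (-0.0045)² = +0.0003727
ΔP/P ≈ +0.024988 + 0.0003727 = +0.025360 = +2.5360%.

+2.54%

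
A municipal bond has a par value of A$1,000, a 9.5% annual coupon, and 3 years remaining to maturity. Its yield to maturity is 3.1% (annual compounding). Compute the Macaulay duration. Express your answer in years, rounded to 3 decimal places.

Periodic yield y = 0.031. Discount each cash flow and weight by its year:
  t   CF        PV=CF/(1+0.031)^t    t·PV
  1        95.00        92.1435        92.1435
  2        95.00        89.3730       178.7460
  3     1,095.00       999.1671     2,997.5013
  Σ                  1,180.6836     3,268.3908
Price P = Σ PV = 1,180.6836.
Macaulay duration = Σ(t·PV) / P = 3,268.3908 / 1,180.6836 = 2.76822 years.

2.768 years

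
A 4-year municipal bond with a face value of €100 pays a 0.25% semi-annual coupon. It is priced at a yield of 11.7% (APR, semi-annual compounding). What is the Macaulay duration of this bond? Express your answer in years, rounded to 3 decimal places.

3.977 years

Periodic yield y = 0.0585. Discount each cash flow and weight by its period:
  t   CF        PV=CF/(1+0.0585)^t    t·PV
  1        0.125         0.1181         0.1181
  2        0.125         0.1116         0.2231
  3        0.125         0.1054         0.3162
  4        0.125         0.0996         0.3983
  5        0.125         0.0941         0.4704
  6        0.125         0.0889         0.5332
  7        0.125         0.0840         0.5877
  8      100.125        63.5354       508.2830
  Σ                     64.2369       510.9301
Price P = Σ PV = 64.2369.
Macaulay duration = Σ(t·PV) / P = 510.9301 / 64.2369 = 7.95384 half-year periods.
In years: 7.95384 / 2 = 3.97692 years.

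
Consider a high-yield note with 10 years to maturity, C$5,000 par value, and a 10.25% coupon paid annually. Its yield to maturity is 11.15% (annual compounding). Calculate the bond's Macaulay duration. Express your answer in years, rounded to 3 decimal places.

6.608 years

Periodic yield y = 0.1115. Discount each cash flow and weight by its year:
  t   CF        PV=CF/(1+0.1115)^t    t·PV
  1       512.50       461.0886       461.0886
  2       512.50       414.8346       829.6691
  3       512.50       373.2205     1,119.6614
  4       512.50       335.7809     1,343.1236
  5       512.50       302.0971     1,510.4854
  6       512.50       271.7922     1,630.7535
  7       512.50       244.5274     1,711.6921
  8       512.50       219.9977     1,759.9816
  9       512.50       197.9287     1,781.3579
  10    5,512.50     1,915.3755    19,153.7552
  Σ                  4,736.6432    31,301.5685
Price P = Σ PV = 4,736.6432.
Macaulay duration = Σ(t·PV) / P = 31,301.5685 / 4,736.6432 = 6.60839 years.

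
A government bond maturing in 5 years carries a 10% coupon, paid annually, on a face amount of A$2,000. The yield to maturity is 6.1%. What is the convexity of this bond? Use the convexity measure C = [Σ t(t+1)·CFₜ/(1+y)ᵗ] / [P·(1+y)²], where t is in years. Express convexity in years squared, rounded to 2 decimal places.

21.26

With y = 0.061:
  t   CF        PV=CF/(1+0.061)^t    t·PV        t(t+1)·PV
  1       200.00       188.5014       188.5014         377.0028
  2       200.00       177.6639       355.3278       1,065.9835
  3       200.00       167.4495       502.3485       2,009.3939
  4       200.00       157.8223       631.2893       3,156.4467
  5     2,200.00     1,636.2353     8,181.1766      49,087.0594
  Σ                  2,327.6725     9,858.6436      55,695.8863
P = 2,327.6725.
Convexity = Σ t(t+1)·PV / [P·(1+y)²] = 55,695.8863 / (2,327.6725 × 1.125721) = 21.25546.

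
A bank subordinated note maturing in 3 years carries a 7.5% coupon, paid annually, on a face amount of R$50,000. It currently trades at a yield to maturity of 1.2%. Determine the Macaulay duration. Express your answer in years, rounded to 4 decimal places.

2.8130 years

Periodic yield y = 0.012. Discount each cash flow and weight by its year:
  t   CF        PV=CF/(1+0.012)^t    t·PV
  1     3,750.00     3,705.5336     3,705.5336
  2     3,750.00     3,661.5945     7,323.1889
  3    53,750.00    51,860.5276   155,581.5829
  Σ                 59,227.6557   166,610.3054
Price P = Σ PV = 59,227.6557.
Macaulay duration = Σ(t·PV) / P = 166,610.3054 / 59,227.6557 = 2.81305 years.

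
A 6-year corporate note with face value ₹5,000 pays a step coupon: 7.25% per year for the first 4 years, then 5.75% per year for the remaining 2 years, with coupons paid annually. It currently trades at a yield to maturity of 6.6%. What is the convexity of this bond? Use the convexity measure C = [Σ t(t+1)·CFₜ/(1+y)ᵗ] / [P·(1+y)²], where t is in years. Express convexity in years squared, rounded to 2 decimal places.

With y = 0.066:
  t   CF        PV=CF/(1+0.066)^t    t·PV        t(t+1)·PV
  1       362.50       340.0563       340.0563         680.1126
  2       362.50       319.0021       638.0043       1,914.0129
  3       362.50       299.2515       897.7546       3,591.0185
  4       362.50       280.7238     1,122.8951       5,614.4755
  5       287.50       208.8583     1,044.2917       6,265.7503
  6     5,287.50     3,603.3558    21,620.1351     151,340.9454
  Σ                  5,051.2479    25,663.1371     169,406.3151
P = 5,051.2479.
Convexity = Σ t(t+1)·PV / [P·(1+y)²] = 169,406.3151 / (5,051.2479 × 1.136356) = 29.51321.

29.51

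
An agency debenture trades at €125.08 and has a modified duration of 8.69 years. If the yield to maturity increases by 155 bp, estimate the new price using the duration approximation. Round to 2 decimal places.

€108.23

Duration approximation: ΔP/P ≈ -D_mod · Δy = -8.69 × (+0.0155) = -0.134695.
New price ≈ 125.08 × (1 - 0.134695) = 108.2323494.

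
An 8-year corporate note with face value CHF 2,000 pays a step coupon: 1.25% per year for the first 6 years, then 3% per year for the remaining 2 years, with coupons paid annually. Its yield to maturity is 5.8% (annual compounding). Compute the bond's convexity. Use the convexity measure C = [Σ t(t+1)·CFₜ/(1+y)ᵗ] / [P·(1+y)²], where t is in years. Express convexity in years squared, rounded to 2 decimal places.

With y = 0.058:
  t   CF        PV=CF/(1+0.058)^t    t·PV        t(t+1)·PV
  1        25.00        23.6295        23.6295          47.2590
  2        25.00        22.3341        44.6682         134.0047
  3        25.00        21.1097        63.3292         253.3170
  4        25.00        19.9525        79.8100         399.0500
  5        25.00        18.8587        94.2935         565.7609
  6        25.00        17.8249       106.9491         748.6439
  7        60.00        40.4345       283.0412       2,264.3294
  8     2,060.00     1,312.1451    10,497.1612      94,474.4506
  Σ                  1,476.2890    11,192.8819      98,886.8154
P = 1,476.2890.
Convexity = Σ t(t+1)·PV / [P·(1+y)²] = 98,886.8154 / (1,476.2890 × 1.119364) = 59.84056.

59.84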